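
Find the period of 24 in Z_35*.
Powers of 24 mod 35: 24^1≡24, 24^2≡16, 24^3≡34, 24^4≡11, 24^5≡19, 24^6≡1. ord_35(24) = 6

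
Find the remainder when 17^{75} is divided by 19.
By Fermat: 17^{18} ≡ 1 (mod 19). 75 = 4×18 + 3. So 17^{75} ≡ 17^{3} ≡ 11 (mod 19)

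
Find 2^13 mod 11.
Using Fermat: 2^{10} ≡ 1 mod 11. 13 ≡ 3 mod 10. So 2^{13} ≡ 2^{3} ≡ 8 mod 11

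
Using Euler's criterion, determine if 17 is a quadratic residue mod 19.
By Euler's criterion: 17^{9} ≡ 1 mod 19. Since this equals 1, 17 is a QR.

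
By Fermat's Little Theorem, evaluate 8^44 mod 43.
By Fermat: 8^{42} ≡ 1 mod 43. So 8^{44} = 8^{42} · 8^{2} ≡ 8^{2} ≡ 21 mod 43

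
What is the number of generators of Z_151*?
A prime p has φ(p-1) primitive roots; here φ(150) = 40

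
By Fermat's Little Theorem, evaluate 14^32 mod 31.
By Fermat: 14^{30} ≡ 1 (mod 31). So 14^{32} = 14^{30} · 14^{2} ≡ 14^{2} ≡ 10 (mod 31)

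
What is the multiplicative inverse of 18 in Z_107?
Since 107 is prime, by Fermat 18^(-1) ≡ 18^{105} ≡ 6 (mod 107). Verify: 18 × 6 = 108 ≡ 1 (mod 107)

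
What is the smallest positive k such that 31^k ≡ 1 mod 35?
Powers of 31 mod 35: 31^1≡31, 31^2≡16, 31^3≡6, 31^4≡11, 31^5≡26, 31^6≡1. Order = 6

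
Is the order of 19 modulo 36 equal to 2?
Powers of 19 mod 36: 19^1≡19, 19^2≡1. First k with 19^k≡1 is k=2. Yes, ord_36(19) = 2.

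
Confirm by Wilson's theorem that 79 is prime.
(78)! mod 79 = 78. Since this equals -1 (mod 79), Wilson confirms 79 is prime.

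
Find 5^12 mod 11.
Using Fermat: 5^{10} ≡ 1 mod 11. 12 ≡ 2 mod 10. So 5^{12} ≡ 5^{2} ≡ 3 mod 11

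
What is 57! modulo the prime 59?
(58)! = (57)! × (58) ≡ -1 (mod 59). So (57)! ≡ -1 × (58)^(-1) ≡ (-1)×(-1) = 1 (mod 59)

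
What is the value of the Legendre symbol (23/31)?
(23/31) = 23^{15} mod 31 = -1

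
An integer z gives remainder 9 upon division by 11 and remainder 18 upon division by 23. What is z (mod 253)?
M = 11 × 23 = 253. M₁ = 23, y₁ ≡ 1 (mod 11). M₂ = 11, y₂ ≡ 21 (mod 23). z = 9×23×1 + 18×11×21 ≡ 64 (mod 253)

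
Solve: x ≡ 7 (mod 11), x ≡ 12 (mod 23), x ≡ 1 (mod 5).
M = 11 × 23 × 5 = 1265. M₁ = 115, y₁ ≡ 9 (mod 11). M₂ = 55, y₂ ≡ 18 (mod 23). M₃ = 253, y₃ ≡ 2 (mod 5). x = 7×115×9 + 12×55×18 + 1×253×2 ≡ 656 (mod 1265)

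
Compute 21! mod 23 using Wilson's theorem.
(22)! = (21)! × (22) ≡ -1 mod 23. So (21)! ≡ -1 × (22)^(-1) ≡ (-1)×(-1) = 1 mod 23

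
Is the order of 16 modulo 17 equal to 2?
Powers of 16 mod 17: 16^1≡16, 16^2≡1. First k with 16^k≡1 is k=2. Yes, ord_17(16) = 2.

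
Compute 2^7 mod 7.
Using Fermat: 2^{6} ≡ 1 mod 7. 7 ≡ 1 mod 6. So 2^{7} ≡ 2^{1} ≡ 2 mod 7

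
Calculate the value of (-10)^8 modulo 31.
By repeated squaring mod 31: (-10)^{1}≡21, (-10)^{2}≡7, (-10)^{4}≡18, (-10)^{8}≡14. So (-10)^{8} ≡ 14 mod 31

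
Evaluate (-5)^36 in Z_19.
Using Fermat: (-5)^{18} ≡ 1 (mod 19). 36 ≡ 0 (mod 18). So (-5)^{36} ≡ (-5)^{0} ≡ 1 (mod 19)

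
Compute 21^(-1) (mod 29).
Since 29 is prime, by Fermat 21^(-1) ≡ 21^{27} ≡ 18 (mod 29). Verify: 21 × 18 = 378 ≡ 1 (mod 29)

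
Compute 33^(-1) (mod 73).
Since 73 is prime, by Fermat 33^(-1) ≡ 33^{71} ≡ 31 (mod 73). Verify: 33 × 31 = 1023 ≡ 1 (mod 73)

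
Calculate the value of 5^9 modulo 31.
By repeated squaring mod 31: 5^{1}≡5, 5^{2}≡25, 5^{4}≡5, 5^{8}≡25. Then 5^{9} = 5^{8+1} ≡ 25 × 5 ≡ 1 mod 31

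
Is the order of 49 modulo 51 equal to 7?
Powers of 49 mod 51: 49^1≡49, 49^2≡4, 49^3≡43, 49^4≡16, 49^5≡19, 49^6≡13, 49^7≡25, 49^8≡1. 49^7≡25≢1, so ord ≠ 7. No, the actual order is 8.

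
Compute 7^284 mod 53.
Using Fermat: 7^{52} ≡ 1 mod 53. 284 ≡ 24 mod 52. So 7^{284} ≡ 7^{24} ≡ 13 mod 53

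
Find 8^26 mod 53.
By repeated squaring mod 53: 8^{1}≡8, 8^{2}≡11, 8^{4}≡15, 8^{8}≡13, 8^{16}≡10. Then 8^{26} = 8^{16+8+2} ≡ 10 × 13 × 11 ≡ 52 mod 53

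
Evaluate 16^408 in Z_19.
Using Fermat: 16^{18} ≡ 1 mod 19. 408 ≡ 12 mod 18. So 16^{408} ≡ 16^{12} ≡ 11 mod 19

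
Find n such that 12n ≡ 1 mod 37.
Since 37 is prime, by Fermat 12^(-1) ≡ 12^{35} ≡ 34 mod 37. Verify: 12 × 34 = 408 ≡ 1 mod 37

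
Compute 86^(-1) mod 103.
Since 103 is prime, by Fermat 86^(-1) ≡ 86^{101} ≡ 6 mod 103. Verify: 86 × 6 = 516 ≡ 1 mod 103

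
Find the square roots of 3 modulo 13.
The square roots of 3 mod 13 are 9 and 4. Verify: 9² = 81 ≡ 3 mod 13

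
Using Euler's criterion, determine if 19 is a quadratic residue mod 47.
By Euler's criterion: 19^{23} ≡ 46 mod 47. Since this equals -1 (≡ 46), 19 is not a QR.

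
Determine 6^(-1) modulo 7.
Since 7 is prime, by Fermat 6^(-1) ≡ 6^{5} ≡ 6 (mod 7). Verify: 6 × 6 = 36 ≡ 1 (mod 7)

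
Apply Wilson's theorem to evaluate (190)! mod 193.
(192)! = (190)! × (191) × (192) ≡ -1 (mod 193). So (190)! ≡ -1 × [(192)(191)]^(-1) ≡ 96 (mod 193)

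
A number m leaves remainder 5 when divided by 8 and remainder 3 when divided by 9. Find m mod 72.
M = 8 × 9 = 72. M₁ = 9, y₁ ≡ 1 mod 8. M₂ = 8, y₂ ≡ 8 mod 9. m = 5×9×1 + 3×8×8 ≡ 21 mod 72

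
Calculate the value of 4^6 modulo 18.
By repeated squaring (mod 18): 4^{1}≡4, 4^{2}≡16, 4^{4}≡4. Then 4^{6} = 4^{4+2} ≡ 4 × 16 ≡ 10 (mod 18)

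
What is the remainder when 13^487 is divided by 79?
Using Fermat: 13^{78} ≡ 1 (mod 79). 487 ≡ 19 (mod 78). So 13^{487} ≡ 13^{19} ≡ 51 (mod 79)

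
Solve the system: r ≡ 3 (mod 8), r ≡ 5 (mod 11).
M = 8 × 11 = 88. M₁ = 11, y₁ ≡ 3 (mod 8). M₂ = 8, y₂ ≡ 7 (mod 11). r = 3×11×3 + 5×8×7 ≡ 27 (mod 88)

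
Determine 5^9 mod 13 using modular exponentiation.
By repeated squaring mod 13: 5^{1}≡5, 5^{2}≡12, 5^{4}≡1, 5^{8}≡1. Then 5^{9} = 5^{8+1} ≡ 1 × 5 ≡ 5 mod 13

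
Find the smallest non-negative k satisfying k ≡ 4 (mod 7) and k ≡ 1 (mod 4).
M = 7 × 4 = 28. M₁ = 4, y₁ ≡ 2 (mod 7). M₂ = 7, y₂ ≡ 3 (mod 4). k = 4×4×2 + 1×7×3 ≡ 25 (mod 28)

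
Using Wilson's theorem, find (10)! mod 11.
By Wilson's theorem, (10)! ≡ -1 ≡ 10 (mod 11)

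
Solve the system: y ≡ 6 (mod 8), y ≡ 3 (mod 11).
M = 8 × 11 = 88. M₁ = 11, y₁ ≡ 3 (mod 8). M₂ = 8, y₂ ≡ 7 (mod 11). y = 6×11×3 + 3×8×7 ≡ 14 (mod 88)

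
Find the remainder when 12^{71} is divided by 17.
By Fermat: 12^{16} ≡ 1 mod 17. 71 = 4×16 + 7. So 12^{71} ≡ 12^{7} ≡ 7 mod 17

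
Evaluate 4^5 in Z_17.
By repeated squaring mod 17: 4^{1}≡4, 4^{2}≡16, 4^{4}≡1. Then 4^{5} = 4^{4+1} ≡ 1 × 4 ≡ 4 mod 17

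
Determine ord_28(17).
Powers of 17 mod 28: 17^1≡17, 17^2≡9, 17^3≡13, 17^4≡25, 17^5≡5, 17^6≡1. ord_28(17) = 6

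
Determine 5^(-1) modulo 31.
Since 31 is prime, by Fermat 5^(-1) ≡ 5^{29} ≡ 25 mod 31. Verify: 5 × 25 = 125 ≡ 1 mod 31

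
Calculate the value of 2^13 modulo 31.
By repeated squaring (mod 31): 2^{1}≡2, 2^{2}≡4, 2^{4}≡16, 2^{8}≡8. Then 2^{13} = 2^{8+4+1} ≡ 8 × 16 × 2 ≡ 8 (mod 31)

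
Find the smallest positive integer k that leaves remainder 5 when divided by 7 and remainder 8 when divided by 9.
M = 7 × 9 = 63. M₁ = 9, y₁ ≡ 4 (mod 7). M₂ = 7, y₂ ≡ 4 (mod 9). k = 5×9×4 + 8×7×4 ≡ 26 (mod 63)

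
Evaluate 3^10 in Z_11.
Using Fermat: 3^{10} ≡ 1 (mod 11). 10 ≡ 0 (mod 10). So 3^{10} ≡ 3^{0} ≡ 1 (mod 11)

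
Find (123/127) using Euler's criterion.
(123/127) = 123^{63} mod 127 = -1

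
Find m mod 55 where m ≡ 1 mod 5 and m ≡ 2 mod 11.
M = 5 × 11 = 55. M₁ = 11, y₁ ≡ 1 mod 5. M₂ = 5, y₂ ≡ 9 mod 11. m = 1×11×1 + 2×5×9 ≡ 46 mod 55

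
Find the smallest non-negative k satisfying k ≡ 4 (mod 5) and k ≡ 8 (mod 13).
M = 5 × 13 = 65. M₁ = 13, y₁ ≡ 2 (mod 5). M₂ = 5, y₂ ≡ 8 (mod 13). k = 4×13×2 + 8×5×8 ≡ 34 (mod 65)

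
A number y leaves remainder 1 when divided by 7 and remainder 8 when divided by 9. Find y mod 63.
M = 7 × 9 = 63. M₁ = 9, y₁ ≡ 4 mod 7. M₂ = 7, y₂ ≡ 4 mod 9. y = 1×9×4 + 8×7×4 ≡ 8 mod 63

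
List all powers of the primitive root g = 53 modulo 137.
53^1, 53^2, ..., 53^{136} mod 137: [53, 69, 95, 103, 116, 120, 58, 60, 29, 30, 83, 15, 110, 76, 55, 38, 96, 19, 48, 78, 24, 39, 12, 88, 6, 44, 3, 22, 70, 11, 35, 74, 86, 37, 43, 87, 90, 112, 45, 56, 91, 28, 114, 14, 57, 7, 97, 72, 117, 36, 127, 18, 132, 9, 66, 73, 33, 105, 85, 121, 111, 129, 124, 133, 62, 135, 31, 136, 84, 68, 42, 34, 21, 17, 79, 77, 108, 107, 54, 122, 27, 61, 82, 99, 41, 118, 89, 59, 113, 98, 125, 49, 131, 93, 134, 115, 67, 126, 102, 63, 51, 100, 94, 50, 47, 25, 92, 81, 46, 109, 23, 123, 80, 130, 40, 65, 20, 101, 10, 119, 5, 128, 71, 64, 104, 32, 52, 16, 26, 8, 13, 4, 75, 2, 106, 1]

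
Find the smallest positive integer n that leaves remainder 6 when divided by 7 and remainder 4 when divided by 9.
M = 7 × 9 = 63. M₁ = 9, y₁ ≡ 4 mod 7. M₂ = 7, y₂ ≡ 4 mod 9. n = 6×9×4 + 4×7×4 ≡ 13 mod 63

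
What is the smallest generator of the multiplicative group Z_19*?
g = 2. For each prime q|18: 2^{9}≡18, 2^{6}≡7, none ≡ 1, so ord_19(2) = 18 and 2 is a primitive root.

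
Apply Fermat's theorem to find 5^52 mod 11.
By Fermat: 5^{10} ≡ 1 mod 11. 52 = 5×10 + 2. So 5^{52} ≡ 5^{2} ≡ 3 mod 11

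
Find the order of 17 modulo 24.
Powers of 17 mod 24: 17^1≡17, 17^2≡1. ord_24(17) = 2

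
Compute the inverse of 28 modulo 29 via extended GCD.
Extended GCD: 28(-1) + 29(1) = 1. So 28^(-1) ≡ -1 ≡ 28 (mod 29). Verify: 28 × 28 = 784 ≡ 1 (mod 29)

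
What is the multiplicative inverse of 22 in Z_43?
Since 43 is prime, by Fermat 22^(-1) ≡ 22^{41} ≡ 2 (mod 43). Verify: 22 × 2 = 44 ≡ 1 (mod 43)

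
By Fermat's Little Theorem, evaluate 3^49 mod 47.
By Fermat: 3^{46} ≡ 1 mod 47. So 3^{49} = 3^{46} · 3^{3} ≡ 3^{3} ≡ 27 mod 47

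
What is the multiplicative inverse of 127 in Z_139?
Since 139 is prime, by Fermat 127^(-1) ≡ 127^{137} ≡ 81 (mod 139). Verify: 127 × 81 = 10287 ≡ 1 (mod 139)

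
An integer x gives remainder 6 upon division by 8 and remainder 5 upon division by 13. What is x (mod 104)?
M = 8 × 13 = 104. M₁ = 13, y₁ ≡ 5 (mod 8). M₂ = 8, y₂ ≡ 5 (mod 13). x = 6×13×5 + 5×8×5 ≡ 70 (mod 104)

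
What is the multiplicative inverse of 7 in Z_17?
Since 17 is prime, by Fermat 7^(-1) ≡ 7^{15} ≡ 5 mod 17. Verify: 7 × 5 = 35 ≡ 1 mod 17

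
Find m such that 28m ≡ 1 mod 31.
Since 31 is prime, by Fermat 28^(-1) ≡ 28^{29} ≡ 10 mod 31. Verify: 28 × 10 = 280 ≡ 1 mod 31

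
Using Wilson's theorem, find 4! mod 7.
(6)! = (4)! × (5) × (6) ≡ -1 mod 7. So (4)! ≡ -1 × [(6)(5)]^(-1) ≡ 3 mod 7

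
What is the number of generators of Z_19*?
There are φ(19-1) = φ(18) = 6 primitive roots modulo 19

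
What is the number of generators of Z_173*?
A prime p has φ(p-1) primitive roots; here φ(172) = 84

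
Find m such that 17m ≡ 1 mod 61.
Since 61 is prime, by Fermat 17^(-1) ≡ 17^{59} ≡ 18 mod 61. Verify: 17 × 18 = 306 ≡ 1 mod 61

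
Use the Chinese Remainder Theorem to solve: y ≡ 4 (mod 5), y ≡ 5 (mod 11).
M = 5 × 11 = 55. M₁ = 11, y₁ ≡ 1 (mod 5). M₂ = 5, y₂ ≡ 9 (mod 11). y = 4×11×1 + 5×5×9 ≡ 49 (mod 55)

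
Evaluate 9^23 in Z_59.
By repeated squaring (mod 59): 9^{1}≡9, 9^{2}≡22, 9^{4}≡12, 9^{8}≡26, 9^{16}≡27. Then 9^{23} = 9^{16+4+2+1} ≡ 27 × 12 × 22 × 9 ≡ 19 (mod 59)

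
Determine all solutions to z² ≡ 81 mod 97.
The square roots of 81 mod 97 are 88 and 9. Verify: 88² = 7744 ≡ 81 mod 97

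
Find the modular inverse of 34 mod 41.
Since 41 is prime, by Fermat 34^(-1) ≡ 34^{39} ≡ 35 mod 41. Verify: 34 × 35 = 1190 ≡ 1 mod 41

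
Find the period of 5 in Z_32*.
Powers of 5 mod 32: 5^1≡5, 5^2≡25, 5^3≡29, 5^4≡17, 5^5≡21, 5^6≡9, 5^7≡13, 5^8≡1. Order = 8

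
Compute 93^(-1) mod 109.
Since 109 is prime, by Fermat 93^(-1) ≡ 93^{107} ≡ 34 mod 109. Verify: 93 × 34 = 3162 ≡ 1 mod 109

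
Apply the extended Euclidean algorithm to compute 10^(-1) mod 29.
Extended GCD: 10(3) + 29(-1) = 1. So 10^(-1) ≡ 3 (mod 29). Verify: 10 × 3 = 30 ≡ 1 (mod 29)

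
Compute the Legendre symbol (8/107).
(8/107) = 8^{53} mod 107 = -1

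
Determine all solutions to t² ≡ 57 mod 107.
The square roots of 57 mod 107 are 48 and 59. Verify: 48² = 2304 ≡ 57 mod 107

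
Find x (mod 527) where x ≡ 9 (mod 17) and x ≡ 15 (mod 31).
M = 17 × 31 = 527. M₁ = 31, y₁ ≡ 11 (mod 17). M₂ = 17, y₂ ≡ 11 (mod 31). x = 9×31×11 + 15×17×11 ≡ 77 (mod 527)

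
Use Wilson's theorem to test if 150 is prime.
(149)! mod 150 = 0. Since 0 ≢ -1 (mod 150), 150 is not prime.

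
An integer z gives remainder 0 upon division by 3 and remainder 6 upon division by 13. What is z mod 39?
M = 3 × 13 = 39. M₁ = 13, y₁ ≡ 1 mod 3. M₂ = 3, y₂ ≡ 9 mod 13. z = 0×13×1 + 6×3×9 ≡ 6 mod 39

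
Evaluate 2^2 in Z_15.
2^{2} = 4 ≡ 4 (mod 15)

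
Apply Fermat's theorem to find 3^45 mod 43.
By Fermat: 3^{42} ≡ 1 mod 43. So 3^{45} = 3^{42} · 3^{3} ≡ 3^{3} ≡ 27 mod 43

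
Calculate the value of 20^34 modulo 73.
By repeated squaring (mod 73): 20^{1}≡20, 20^{2}≡35, 20^{4}≡57, 20^{8}≡37, 20^{16}≡55, 20^{32}≡32. Then 20^{34} = 20^{32+2} ≡ 32 × 35 ≡ 25 (mod 73)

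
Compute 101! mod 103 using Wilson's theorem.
(102)! = (101)! × (102) ≡ -1 mod 103. So (101)! ≡ -1 × (102)^(-1) ≡ (-1)×(-1) = 1 mod 103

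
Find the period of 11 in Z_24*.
Powers of 11 mod 24: 11^1≡11, 11^2≡1. ord_24(11) = 2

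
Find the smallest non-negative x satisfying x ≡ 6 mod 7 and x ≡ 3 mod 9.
M = 7 × 9 = 63. M₁ = 9, y₁ ≡ 4 mod 7. M₂ = 7, y₂ ≡ 4 mod 9. x = 6×9×4 + 3×7×4 ≡ 48 mod 63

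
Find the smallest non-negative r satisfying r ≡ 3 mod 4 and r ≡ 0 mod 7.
M = 4 × 7 = 28. M₁ = 7, y₁ ≡ 3 mod 4. M₂ = 4, y₂ ≡ 2 mod 7. r = 3×7×3 + 0×4×2 ≡ 7 mod 28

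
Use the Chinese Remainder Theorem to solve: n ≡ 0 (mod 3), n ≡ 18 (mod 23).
M = 3 × 23 = 69. M₁ = 23, y₁ ≡ 2 (mod 3). M₂ = 3, y₂ ≡ 8 (mod 23). n = 0×23×2 + 18×3×8 ≡ 18 (mod 69)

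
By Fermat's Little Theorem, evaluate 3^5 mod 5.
By Fermat: 3^{4} ≡ 1 mod 5. So 3^{5} = 3^{4} · 3^{1} ≡ 3^{1} ≡ 3 mod 5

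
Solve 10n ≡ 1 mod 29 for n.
Since 29 is prime, by Fermat 10^(-1) ≡ 10^{27} ≡ 3 mod 29. Verify: 10 × 3 = 30 ≡ 1 mod 29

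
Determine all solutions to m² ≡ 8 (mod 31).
The square roots of 8 mod 31 are 16 and 15. Verify: 16² = 256 ≡ 8 (mod 31)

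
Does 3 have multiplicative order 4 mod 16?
Powers of 3 mod 16: 3^1≡3, 3^2≡9, 3^3≡11, 3^4≡1. First k with 3^k≡1 is k=4. Yes, ord_16(3) = 4.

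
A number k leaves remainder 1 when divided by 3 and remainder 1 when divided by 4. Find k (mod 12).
M = 3 × 4 = 12. M₁ = 4, y₁ ≡ 1 (mod 3). M₂ = 3, y₂ ≡ 3 (mod 4). k = 1×4×1 + 1×3×3 ≡ 1 (mod 12)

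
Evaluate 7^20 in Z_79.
By repeated squaring mod 79: 7^{1}≡7, 7^{2}≡49, 7^{4}≡31, 7^{8}≡13, 7^{16}≡11. Then 7^{20} = 7^{16+4} ≡ 11 × 31 ≡ 25 mod 79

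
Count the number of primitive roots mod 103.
There are φ(103-1) = φ(102) = 32 primitive roots modulo 103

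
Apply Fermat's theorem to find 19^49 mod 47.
By Fermat: 19^{46} ≡ 1 mod 47. So 19^{49} = 19^{46} · 19^{3} ≡ 19^{3} ≡ 44 mod 47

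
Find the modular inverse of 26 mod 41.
Since 41 is prime, by Fermat 26^(-1) ≡ 26^{39} ≡ 30 mod 41. Verify: 26 × 30 = 780 ≡ 1 mod 41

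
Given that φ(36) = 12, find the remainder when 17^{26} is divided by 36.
By Euler: 17^{12} ≡ 1 mod 36 since gcd(17, 36) = 1. 26 = 2×12 + 2. So 17^{26} ≡ 17^{2} ≡ 1 mod 36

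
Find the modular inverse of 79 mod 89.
Since 89 is prime, by Fermat 79^(-1) ≡ 79^{87} ≡ 80 mod 89. Verify: 79 × 80 = 6320 ≡ 1 mod 89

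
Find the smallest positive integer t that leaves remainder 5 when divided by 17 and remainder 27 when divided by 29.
M = 17 × 29 = 493. M₁ = 29, y₁ ≡ 10 mod 17. M₂ = 17, y₂ ≡ 12 mod 29. t = 5×29×10 + 27×17×12 ≡ 56 mod 493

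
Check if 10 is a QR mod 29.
By Euler's criterion: 10^{14} ≡ 28 (mod 29). Since this equals -1 (≡ 28), 10 is not a QR.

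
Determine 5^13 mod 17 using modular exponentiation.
By repeated squaring mod 17: 5^{1}≡5, 5^{2}≡8, 5^{4}≡13, 5^{8}≡16. Then 5^{13} = 5^{8+4+1} ≡ 16 × 13 × 5 ≡ 3 mod 17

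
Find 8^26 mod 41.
By repeated squaring mod 41: 8^{1}≡8, 8^{2}≡23, 8^{4}≡37, 8^{8}≡16, 8^{16}≡10. Then 8^{26} = 8^{16+8+2} ≡ 10 × 16 × 23 ≡ 31 mod 41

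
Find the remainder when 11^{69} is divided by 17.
By Fermat: 11^{16} ≡ 1 (mod 17). 69 = 4×16 + 5. So 11^{69} ≡ 11^{5} ≡ 10 (mod 17)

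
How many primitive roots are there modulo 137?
There are φ(137-1) = φ(136) = 64 primitive roots modulo 137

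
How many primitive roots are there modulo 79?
There are φ(79-1) = φ(78) = 24 primitive roots modulo 79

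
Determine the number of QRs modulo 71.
The squaring map on Z_71* is 2-to-1, so there are (70)/2 = 35 QRs.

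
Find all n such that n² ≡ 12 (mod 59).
The square roots of 12 mod 59 are 22 and 37. Verify: 22² = 484 ≡ 12 (mod 59)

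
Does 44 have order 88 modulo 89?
44^{22} ≡ 1 (mod 89) and 22 < 88, so ord_89(44) = 22 ≠ 88 and 44 is not a primitive root.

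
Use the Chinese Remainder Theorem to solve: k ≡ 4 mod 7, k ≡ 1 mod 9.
M = 7 × 9 = 63. M₁ = 9, y₁ ≡ 4 mod 7. M₂ = 7, y₂ ≡ 4 mod 9. k = 4×9×4 + 1×7×4 ≡ 46 mod 63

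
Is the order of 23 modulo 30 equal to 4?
Powers of 23 mod 30: 23^1≡23, 23^2≡19, 23^3≡17, 23^4≡1. First k with 23^k≡1 is k=4. Yes, ord_30(23) = 4.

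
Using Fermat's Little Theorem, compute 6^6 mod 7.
By Fermat's Little Theorem, 6^{6} ≡ 1 (mod 7) since 7 is prime and gcd(6, 7) = 1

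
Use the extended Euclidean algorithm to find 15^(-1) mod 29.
Extended GCD: 15(2) + 29(-1) = 1. So 15^(-1) ≡ 2 (mod 29). Verify: 15 × 2 = 30 ≡ 1 (mod 29)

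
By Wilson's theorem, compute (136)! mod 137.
By Wilson's theorem, (136)! ≡ -1 ≡ 136 mod 137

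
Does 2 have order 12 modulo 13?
ord_13(2) divides 12. For each prime q|12: 2^{6}≡12, 2^{4}≡3, none ≡ 1. So 2 has order 12 and is a primitive root mod 13.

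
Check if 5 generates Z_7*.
ord_7(5) divides 6. For each prime q|6: 5^{3}≡6, 5^{2}≡4, none ≡ 1. So 5 has order 6 and is a primitive root mod 7.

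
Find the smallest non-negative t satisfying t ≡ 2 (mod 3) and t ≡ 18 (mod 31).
M = 3 × 31 = 93. M₁ = 31, y₁ ≡ 1 (mod 3). M₂ = 3, y₂ ≡ 21 (mod 31). t = 2×31×1 + 18×3×21 ≡ 80 (mod 93)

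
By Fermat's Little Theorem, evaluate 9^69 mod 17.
By Fermat: 9^{16} ≡ 1 (mod 17). 69 = 4×16 + 5. So 9^{69} ≡ 9^{5} ≡ 8 (mod 17)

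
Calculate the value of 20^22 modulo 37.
By repeated squaring mod 37: 20^{1}≡20, 20^{2}≡30, 20^{4}≡12, 20^{8}≡33, 20^{16}≡16. Then 20^{22} = 20^{16+4+2} ≡ 16 × 12 × 30 ≡ 25 mod 37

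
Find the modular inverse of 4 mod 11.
Since 11 is prime, by Fermat 4^(-1) ≡ 4^{9} ≡ 3 mod 11. Verify: 4 × 3 = 12 ≡ 1 mod 11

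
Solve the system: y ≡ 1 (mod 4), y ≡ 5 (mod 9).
M = 4 × 9 = 36. M₁ = 9, y₁ ≡ 1 (mod 4). M₂ = 4, y₂ ≡ 7 (mod 9). y = 1×9×1 + 5×4×7 ≡ 5 (mod 36)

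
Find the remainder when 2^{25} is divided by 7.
By Fermat: 2^{6} ≡ 1 (mod 7). 25 = 4×6 + 1. So 2^{25} ≡ 2^{1} ≡ 2 (mod 7)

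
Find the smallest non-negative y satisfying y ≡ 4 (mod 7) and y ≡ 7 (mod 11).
M = 7 × 11 = 77. M₁ = 11, y₁ ≡ 2 (mod 7). M₂ = 7, y₂ ≡ 8 (mod 11). y = 4×11×2 + 7×7×8 ≡ 18 (mod 77)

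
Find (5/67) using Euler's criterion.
(5/67) = 5^{33} mod 67 = -1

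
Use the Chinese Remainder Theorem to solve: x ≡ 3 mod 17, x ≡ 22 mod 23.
M = 17 × 23 = 391. M₁ = 23, y₁ ≡ 3 mod 17. M₂ = 17, y₂ ≡ 19 mod 23. x = 3×23×3 + 22×17×19 ≡ 275 mod 391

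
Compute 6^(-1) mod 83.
Since 83 is prime, by Fermat 6^(-1) ≡ 6^{81} ≡ 14 mod 83. Verify: 6 × 14 = 84 ≡ 1 mod 83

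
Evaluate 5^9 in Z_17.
By repeated squaring (mod 17): 5^{1}≡5, 5^{2}≡8, 5^{4}≡13, 5^{8}≡16. Then 5^{9} = 5^{8+1} ≡ 16 × 5 ≡ 12 (mod 17)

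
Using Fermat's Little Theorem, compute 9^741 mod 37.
By Fermat: 9^{36} ≡ 1 (mod 37). 741 ≡ 21 (mod 36). So 9^{741} ≡ 9^{21} ≡ 26 (mod 37)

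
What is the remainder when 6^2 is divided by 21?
6^{2} = 36 ≡ 15 (mod 21)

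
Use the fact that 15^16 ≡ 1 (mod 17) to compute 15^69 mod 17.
By Fermat: 15^{16} ≡ 1 (mod 17). 69 = 4×16 + 5. So 15^{69} ≡ 15^{5} ≡ 2 (mod 17)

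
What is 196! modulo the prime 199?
(198)! = (196)! × (197) × (198) ≡ -1 (mod 199). So (196)! ≡ -1 × [(198)(197)]^(-1) ≡ 99 (mod 199)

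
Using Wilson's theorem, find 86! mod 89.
(88)! = (86)! × (87) × (88) ≡ -1 mod 89. So (86)! ≡ -1 × [(88)(87)]^(-1) ≡ 44 mod 89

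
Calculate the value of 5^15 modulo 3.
Using Fermat: 5^{2} ≡ 1 mod 3. 15 ≡ 1 mod 2. So 5^{15} ≡ 5^{1} ≡ 2 mod 3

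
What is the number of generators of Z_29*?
A prime p has φ(p-1) primitive roots; here φ(28) = 12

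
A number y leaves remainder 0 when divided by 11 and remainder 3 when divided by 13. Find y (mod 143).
M = 11 × 13 = 143. M₁ = 13, y₁ ≡ 6 (mod 11). M₂ = 11, y₂ ≡ 6 (mod 13). y = 0×13×6 + 3×11×6 ≡ 55 (mod 143)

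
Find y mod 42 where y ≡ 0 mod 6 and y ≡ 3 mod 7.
M = 6 × 7 = 42. M₁ = 7, y₁ ≡ 1 mod 6. M₂ = 6, y₂ ≡ 6 mod 7. y = 0×7×1 + 3×6×6 ≡ 24 mod 42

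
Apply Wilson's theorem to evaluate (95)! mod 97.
(96)! = (95)! × (96) ≡ -1 mod 97. So (95)! ≡ -1 × (96)^(-1) ≡ (-1)×(-1) = 1 mod 97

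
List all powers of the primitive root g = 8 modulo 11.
8^1, 8^2, ..., 8^{10} mod 11: [8, 9, 6, 4, 10, 3, 2, 5, 7, 1]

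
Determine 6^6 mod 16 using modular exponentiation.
By repeated squaring (mod 16): 6^{1}≡6, 6^{2}≡4, 6^{4}≡0. Then 6^{6} = 6^{4+2} ≡ 0 × 4 ≡ 0 (mod 16)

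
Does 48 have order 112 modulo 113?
48^{16} ≡ 1 (mod 113) and 16 < 112, so ord_113(48) = 16 ≠ 112 and 48 is not a primitive root.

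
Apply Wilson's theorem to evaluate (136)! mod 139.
(138)! = (136)! × (137) × (138) ≡ -1 (mod 139). So (136)! ≡ -1 × [(138)(137)]^(-1) ≡ 69 (mod 139)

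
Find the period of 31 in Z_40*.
Powers of 31 mod 40: 31^1≡31, 31^2≡1. So the order of 31 is 2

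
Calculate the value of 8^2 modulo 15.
8^{2} = 64 ≡ 4 mod 15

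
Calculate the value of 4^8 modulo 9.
By repeated squaring (mod 9): 4^{1}≡4, 4^{2}≡7, 4^{4}≡4, 4^{8}≡7. So 4^{8} ≡ 7 (mod 9)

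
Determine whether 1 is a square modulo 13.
By Euler's criterion: 1^{6} ≡ 1 mod 13. Since this equals 1, 1 is a QR.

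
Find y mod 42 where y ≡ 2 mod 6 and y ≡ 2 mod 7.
M = 6 × 7 = 42. M₁ = 7, y₁ ≡ 1 mod 6. M₂ = 6, y₂ ≡ 6 mod 7. y = 2×7×1 + 2×6×6 ≡ 2 mod 42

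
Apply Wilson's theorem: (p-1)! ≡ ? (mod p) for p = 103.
By Wilson's theorem, (102)! ≡ -1 ≡ 102 mod 103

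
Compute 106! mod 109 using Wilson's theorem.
(108)! = (106)! × (107) × (108) ≡ -1 mod 109. So (106)! ≡ -1 × [(108)(107)]^(-1) ≡ 54 mod 109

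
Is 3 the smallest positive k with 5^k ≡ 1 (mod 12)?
Powers of 5 mod 12: 5^1≡5, 5^2≡1. Already 5^2≡1, so the order is 2 < 3. No, the actual order is 2.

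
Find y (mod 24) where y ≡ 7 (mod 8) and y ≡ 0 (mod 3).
M = 8 × 3 = 24. M₁ = 3, y₁ ≡ 3 (mod 8). M₂ = 8, y₂ ≡ 2 (mod 3). y = 7×3×3 + 0×8×2 ≡ 15 (mod 24)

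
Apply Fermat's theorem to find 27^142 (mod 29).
By Fermat: 27^{28} ≡ 1 (mod 29). 142 = 5×28 + 2. So 27^{142} ≡ 27^{2} ≡ 4 (mod 29)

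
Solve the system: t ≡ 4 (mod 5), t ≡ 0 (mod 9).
M = 5 × 9 = 45. M₁ = 9, y₁ ≡ 4 (mod 5). M₂ = 5, y₂ ≡ 2 (mod 9). t = 4×9×4 + 0×5×2 ≡ 9 (mod 45)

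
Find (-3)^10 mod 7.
Using Fermat: (-3)^{6} ≡ 1 mod 7. 10 ≡ 4 mod 6. So (-3)^{10} ≡ (-3)^{4} ≡ 4 mod 7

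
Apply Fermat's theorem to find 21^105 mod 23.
By Fermat: 21^{22} ≡ 1 mod 23. 105 = 4×22 + 17. So 21^{105} ≡ 21^{17} ≡ 5 mod 23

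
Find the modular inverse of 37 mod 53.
Since 53 is prime, by Fermat 37^(-1) ≡ 37^{51} ≡ 43 mod 53. Verify: 37 × 43 = 1591 ≡ 1 mod 53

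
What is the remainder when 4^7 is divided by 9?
By repeated squaring (mod 9): 4^{1}≡4, 4^{2}≡7, 4^{4}≡4. Then 4^{7} = 4^{4+2+1} ≡ 4 × 7 × 4 ≡ 4 (mod 9)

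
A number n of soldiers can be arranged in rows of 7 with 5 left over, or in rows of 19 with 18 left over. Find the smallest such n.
M = 7 × 19 = 133. M₁ = 19, y₁ ≡ 3 (mod 7). M₂ = 7, y₂ ≡ 11 (mod 19). n = 5×19×3 + 18×7×11 ≡ 75 (mod 133)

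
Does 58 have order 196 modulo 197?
ord_197(58) divides 196. For each prime q|196: 58^{98}≡196, 58^{28}≡178, none ≡ 1. So 58 has order 196 and is a primitive root mod 197.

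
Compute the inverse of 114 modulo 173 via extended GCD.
Extended GCD: 114(-44) + 173(29) = 1. So 114^(-1) ≡ -44 ≡ 129 mod 173. Verify: 114 × 129 = 14706 ≡ 1 mod 173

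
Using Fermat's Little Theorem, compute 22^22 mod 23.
By Fermat's Little Theorem, 22^{22} ≡ 1 (mod 23) since 23 is prime and gcd(22, 23) = 1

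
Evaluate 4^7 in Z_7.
Using Fermat: 4^{6} ≡ 1 (mod 7). 7 ≡ 1 (mod 6). So 4^{7} ≡ 4^{1} ≡ 4 (mod 7)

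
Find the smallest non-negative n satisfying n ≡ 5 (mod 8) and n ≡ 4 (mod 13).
M = 8 × 13 = 104. M₁ = 13, y₁ ≡ 5 (mod 8). M₂ = 8, y₂ ≡ 5 (mod 13). n = 5×13×5 + 4×8×5 ≡ 69 (mod 104)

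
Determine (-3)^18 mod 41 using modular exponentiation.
By repeated squaring mod 41: (-3)^{1}≡38, (-3)^{2}≡9, (-3)^{4}≡40, (-3)^{8}≡1, (-3)^{16}≡1. Then (-3)^{18} = (-3)^{16+2} ≡ 1 × 9 ≡ 9 mod 41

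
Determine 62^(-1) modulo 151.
Since 151 is prime, by Fermat 62^(-1) ≡ 62^{149} ≡ 95 (mod 151). Verify: 62 × 95 = 5890 ≡ 1 (mod 151)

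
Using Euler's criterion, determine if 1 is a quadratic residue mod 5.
By Euler's criterion: 1^{2} ≡ 1 (mod 5). Since this equals 1, 1 is a QR.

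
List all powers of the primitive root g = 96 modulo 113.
96^1, 96^2, ..., 96^{112} mod 113: [96, 63, 59, 14, 101, 91, 35, 83, 58, 31, 38, 32, 21, 95, 80, 109, 68, 87, 103, 57, 48, 88, 86, 7, 107, 102, 74, 98, 29, 72, 19, 16, 67, 104, 40, 111, 34, 100, 108, 85, 24, 44, 43, 60, 110, 51, 37, 49, 71, 36, 66, 8, 90, 52, 20, 112, 17, 50, 54, 99, 12, 22, 78, 30, 55, 82, 75, 81, 92, 18, 33, 4, 45, 26, 10, 56, 65, 25, 27, 106, 6, 11, 39, 15, 84, 41, 94, 97, 46, 9, 73, 2, 79, 13, 5, 28, 89, 69, 70, 53, 3, 62, 76, 64, 42, 77, 47, 105, 23, 61, 93, 1]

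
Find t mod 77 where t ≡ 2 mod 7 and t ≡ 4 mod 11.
M = 7 × 11 = 77. M₁ = 11, y₁ ≡ 2 mod 7. M₂ = 7, y₂ ≡ 8 mod 11. t = 2×11×2 + 4×7×8 ≡ 37 mod 77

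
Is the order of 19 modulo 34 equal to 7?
Powers of 19 mod 34: 19^1≡19, 19^2≡21, 19^3≡25, 19^4≡33, 19^5≡15, 19^6≡13, 19^7≡9, 19^8≡1. 19^7≡9≢1, so ord ≠ 7. No, the actual order is 8.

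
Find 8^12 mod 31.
By repeated squaring mod 31: 8^{1}≡8, 8^{2}≡2, 8^{4}≡4, 8^{8}≡16. Then 8^{12} = 8^{8+4} ≡ 16 × 4 ≡ 2 mod 31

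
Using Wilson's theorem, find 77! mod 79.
(78)! = (77)! × (78) ≡ -1 (mod 79). So (77)! ≡ -1 × (78)^(-1) ≡ (-1)×(-1) = 1 (mod 79)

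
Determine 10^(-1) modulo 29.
Since 29 is prime, by Fermat 10^(-1) ≡ 10^{27} ≡ 3 mod 29. Verify: 10 × 3 = 30 ≡ 1 mod 29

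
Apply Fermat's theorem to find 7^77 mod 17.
By Fermat: 7^{16} ≡ 1 mod 17. 77 = 4×16 + 13. So 7^{77} ≡ 7^{13} ≡ 6 mod 17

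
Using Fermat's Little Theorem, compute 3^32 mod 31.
By Fermat: 3^{30} ≡ 1 mod 31. So 3^{32} = 3^{30} · 3^{2} ≡ 3^{2} ≡ 9 mod 31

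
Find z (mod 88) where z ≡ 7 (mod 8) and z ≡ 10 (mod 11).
M = 8 × 11 = 88. M₁ = 11, y₁ ≡ 3 (mod 8). M₂ = 8, y₂ ≡ 7 (mod 11). z = 7×11×3 + 10×8×7 ≡ 87 (mod 88)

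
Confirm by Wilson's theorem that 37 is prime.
(36)! mod 37 = 36. Since this equals -1 mod 37, Wilson confirms 37 is prime.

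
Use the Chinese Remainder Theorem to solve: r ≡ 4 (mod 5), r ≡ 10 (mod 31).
M = 5 × 31 = 155. M₁ = 31, y₁ ≡ 1 (mod 5). M₂ = 5, y₂ ≡ 25 (mod 31). r = 4×31×1 + 10×5×25 ≡ 134 (mod 155)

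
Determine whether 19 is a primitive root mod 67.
19^{33} ≡ 1 (mod 67) and 33 < 66, so ord_67(19) = 33 ≠ 66 and 19 is not a primitive root.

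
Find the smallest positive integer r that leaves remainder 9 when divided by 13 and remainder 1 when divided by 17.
M = 13 × 17 = 221. M₁ = 17, y₁ ≡ 10 mod 13. M₂ = 13, y₂ ≡ 4 mod 17. r = 9×17×10 + 1×13×4 ≡ 35 mod 221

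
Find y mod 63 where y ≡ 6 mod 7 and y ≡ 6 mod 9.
M = 7 × 9 = 63. M₁ = 9, y₁ ≡ 4 mod 7. M₂ = 7, y₂ ≡ 4 mod 9. y = 6×9×4 + 6×7×4 ≡ 6 mod 63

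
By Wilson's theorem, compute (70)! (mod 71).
By Wilson's theorem, (70)! ≡ -1 ≡ 70 (mod 71)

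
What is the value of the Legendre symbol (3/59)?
(3/59) = 3^{29} mod 59 = 1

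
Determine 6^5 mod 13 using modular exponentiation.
By repeated squaring (mod 13): 6^{1}≡6, 6^{2}≡10, 6^{4}≡9. Then 6^{5} = 6^{4+1} ≡ 9 × 6 ≡ 2 (mod 13)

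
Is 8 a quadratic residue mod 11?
By Euler's criterion: 8^{5} ≡ 10 (mod 11). Since this equals -1 (≡ 10), 8 is not a QR.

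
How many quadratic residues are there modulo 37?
The squaring map on Z_37* is 2-to-1, so there are (36)/2 = 18 QRs.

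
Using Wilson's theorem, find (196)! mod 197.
By Wilson's theorem, (196)! ≡ -1 ≡ 196 (mod 197)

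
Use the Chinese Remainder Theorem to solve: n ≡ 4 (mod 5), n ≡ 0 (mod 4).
M = 5 × 4 = 20. M₁ = 4, y₁ ≡ 4 (mod 5). M₂ = 5, y₂ ≡ 1 (mod 4). n = 4×4×4 + 0×5×1 ≡ 4 (mod 20)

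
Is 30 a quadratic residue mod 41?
By Euler's criterion: 30^{20} ≡ 40 (mod 41). Since this equals -1 (≡ 40), 30 is not a QR.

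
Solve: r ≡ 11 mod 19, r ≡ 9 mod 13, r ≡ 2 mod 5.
M = 19 × 13 × 5 = 1235. M₁ = 65, y₁ ≡ 12 mod 19. M₂ = 95, y₂ ≡ 10 mod 13. M₃ = 247, y₃ ≡ 3 mod 5. r = 11×65×12 + 9×95×10 + 2×247×3 ≡ 87 mod 1235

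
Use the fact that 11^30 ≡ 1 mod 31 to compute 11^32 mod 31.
By Fermat: 11^{30} ≡ 1 mod 31. So 11^{32} = 11^{30} · 11^{2} ≡ 11^{2} ≡ 28 mod 31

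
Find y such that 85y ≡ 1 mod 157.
Since 157 is prime, by Fermat 85^(-1) ≡ 85^{155} ≡ 133 mod 157. Verify: 85 × 133 = 11305 ≡ 1 mod 157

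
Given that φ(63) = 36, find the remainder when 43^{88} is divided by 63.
By Euler: 43^{36} ≡ 1 (mod 63) since gcd(43, 63) = 1. 88 = 2×36 + 16. So 43^{88} ≡ 43^{16} ≡ 43 (mod 63)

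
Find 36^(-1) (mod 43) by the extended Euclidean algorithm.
Extended GCD: 36(6) + 43(-5) = 1. So 36^(-1) ≡ 6 (mod 43). Verify: 36 × 6 = 216 ≡ 1 (mod 43)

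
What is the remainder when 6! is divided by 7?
By Wilson's theorem, (6)! ≡ -1 ≡ 6 (mod 7)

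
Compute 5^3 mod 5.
5^{3} = 125 ≡ 0 mod 5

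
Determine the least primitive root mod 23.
g = 5. Powers: [5, 2, 10, 4, 20, 8, 17, 16, ...] generates all 22 non-zero residues.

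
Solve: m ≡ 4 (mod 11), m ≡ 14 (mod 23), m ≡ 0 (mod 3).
M = 11 × 23 × 3 = 759. M₁ = 69, y₁ ≡ 4 (mod 11). M₂ = 33, y₂ ≡ 7 (mod 23). M₃ = 253, y₃ ≡ 1 (mod 3). m = 4×69×4 + 14×33×7 + 0×253×1 ≡ 543 (mod 759)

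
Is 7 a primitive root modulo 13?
ord_13(7) divides 12. For each prime q|12: 7^{6}≡12, 7^{4}≡9, none ≡ 1. So 7 has order 12 and is a primitive root mod 13.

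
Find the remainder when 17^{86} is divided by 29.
By Fermat: 17^{28} ≡ 1 (mod 29). 86 = 3×28 + 2. So 17^{86} ≡ 17^{2} ≡ 28 (mod 29)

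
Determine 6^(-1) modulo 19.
Since 19 is prime, by Fermat 6^(-1) ≡ 6^{17} ≡ 16 mod 19. Verify: 6 × 16 = 96 ≡ 1 mod 19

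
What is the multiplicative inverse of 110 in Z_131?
Since 131 is prime, by Fermat 110^(-1) ≡ 110^{129} ≡ 106 mod 131. Verify: 110 × 106 = 11660 ≡ 1 mod 131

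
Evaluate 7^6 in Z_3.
Using Fermat: 7^{2} ≡ 1 (mod 3). 6 ≡ 0 (mod 2). So 7^{6} ≡ 7^{0} ≡ 1 (mod 3)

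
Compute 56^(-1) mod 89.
Since 89 is prime, by Fermat 56^(-1) ≡ 56^{87} ≡ 62 mod 89. Verify: 56 × 62 = 3472 ≡ 1 mod 89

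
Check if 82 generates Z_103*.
82^{51} ≡ 1 (mod 103) and 51 < 102, so ord_103(82) = 51 ≠ 102 and 82 is not a primitive root.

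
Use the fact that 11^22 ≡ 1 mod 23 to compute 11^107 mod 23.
By Fermat: 11^{22} ≡ 1 mod 23. 107 = 4×22 + 19. So 11^{107} ≡ 11^{19} ≡ 15 mod 23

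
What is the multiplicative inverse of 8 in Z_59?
Since 59 is prime, by Fermat 8^(-1) ≡ 8^{57} ≡ 37 mod 59. Verify: 8 × 37 = 296 ≡ 1 mod 59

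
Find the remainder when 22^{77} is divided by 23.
By Fermat: 22^{22} ≡ 1 mod 23. 77 = 3×22 + 11. So 22^{77} ≡ 22^{11} ≡ 22 mod 23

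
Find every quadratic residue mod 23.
Squares in Z_23*: {1, 2, 3, 4, 6, 8, 9, 12, 13, 16, 18}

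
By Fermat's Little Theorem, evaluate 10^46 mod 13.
By Fermat: 10^{12} ≡ 1 (mod 13). 46 = 3×12 + 10. So 10^{46} ≡ 10^{10} ≡ 3 (mod 13)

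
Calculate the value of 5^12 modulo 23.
By repeated squaring (mod 23): 5^{1}≡5, 5^{2}≡2, 5^{4}≡4, 5^{8}≡16. Then 5^{12} = 5^{8+4} ≡ 16 × 4 ≡ 18 (mod 23)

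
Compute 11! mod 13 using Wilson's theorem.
(12)! = (11)! × (12) ≡ -1 mod 13. So (11)! ≡ -1 × (12)^(-1) ≡ (-1)×(-1) = 1 mod 13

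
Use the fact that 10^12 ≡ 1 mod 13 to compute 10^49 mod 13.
By Fermat: 10^{12} ≡ 1 mod 13. 49 = 4×12 + 1. So 10^{49} ≡ 10^{1} ≡ 10 mod 13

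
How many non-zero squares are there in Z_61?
Exactly half the non-zero residues mod a prime are QRs: (61-1)/2 = 30.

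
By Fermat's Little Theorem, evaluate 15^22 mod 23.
By Fermat's Little Theorem, 15^{22} ≡ 1 (mod 23) since 23 is prime and gcd(15, 23) = 1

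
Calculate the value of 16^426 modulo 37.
Using Fermat: 16^{36} ≡ 1 (mod 37). 426 ≡ 30 (mod 36). So 16^{426} ≡ 16^{30} ≡ 26 (mod 37)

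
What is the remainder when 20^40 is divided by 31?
Using Fermat: 20^{30} ≡ 1 mod 31. 40 ≡ 10 mod 30. So 20^{40} ≡ 20^{10} ≡ 5 mod 31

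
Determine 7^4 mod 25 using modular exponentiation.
7^{4} = 2401 ≡ 1 mod 25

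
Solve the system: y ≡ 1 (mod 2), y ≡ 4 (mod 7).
M = 2 × 7 = 14. M₁ = 7, y₁ ≡ 1 (mod 2). M₂ = 2, y₂ ≡ 4 (mod 7). y = 1×7×1 + 4×2×4 ≡ 11 (mod 14)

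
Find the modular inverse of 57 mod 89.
Since 89 is prime, by Fermat 57^(-1) ≡ 57^{87} ≡ 25 mod 89. Verify: 57 × 25 = 1425 ≡ 1 mod 89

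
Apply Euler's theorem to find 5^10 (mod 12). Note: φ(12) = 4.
By Euler: 5^{4} ≡ 1 (mod 12) since gcd(5, 12) = 1. 10 = 2×4 + 2. So 5^{10} ≡ 5^{2} ≡ 1 (mod 12)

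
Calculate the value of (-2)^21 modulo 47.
By repeated squaring mod 47: (-2)^{1}≡45, (-2)^{2}≡4, (-2)^{4}≡16, (-2)^{8}≡21, (-2)^{16}≡18. Then (-2)^{21} = (-2)^{16+4+1} ≡ 18 × 16 × 45 ≡ 35 mod 47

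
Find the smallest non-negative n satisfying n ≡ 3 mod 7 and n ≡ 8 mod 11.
M = 7 × 11 = 77. M₁ = 11, y₁ ≡ 2 mod 7. M₂ = 7, y₂ ≡ 8 mod 11. n = 3×11×2 + 8×7×8 ≡ 52 mod 77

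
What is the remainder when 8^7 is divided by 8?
By repeated squaring (mod 8): 8^{1}≡0, 8^{2}≡0, 8^{4}≡0. Then 8^{7} = 8^{4+2+1} ≡ 0 × 0 × 0 ≡ 0 (mod 8)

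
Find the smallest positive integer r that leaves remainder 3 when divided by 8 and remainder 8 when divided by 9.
M = 8 × 9 = 72. M₁ = 9, y₁ ≡ 1 (mod 8). M₂ = 8, y₂ ≡ 8 (mod 9). r = 3×9×1 + 8×8×8 ≡ 35 (mod 72)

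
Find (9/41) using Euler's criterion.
(9/41) = 9^{20} mod 41 = 1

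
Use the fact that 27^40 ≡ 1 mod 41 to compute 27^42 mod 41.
By Fermat: 27^{40} ≡ 1 mod 41. So 27^{42} = 27^{40} · 27^{2} ≡ 27^{2} ≡ 32 mod 41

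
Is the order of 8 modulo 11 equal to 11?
Powers of 8 mod 11: 8^1≡8, 8^2≡9, 8^3≡6, 8^4≡4, 8^5≡10, 8^6≡3, 8^7≡2, 8^8≡5, 8^9≡7, 8^10≡1. Already 8^10≡1, so the order is 10 < 11. No, the actual order is 10.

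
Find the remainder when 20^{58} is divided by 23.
By Fermat: 20^{22} ≡ 1 mod 23. 58 = 2×22 + 14. So 20^{58} ≡ 20^{14} ≡ 4 mod 23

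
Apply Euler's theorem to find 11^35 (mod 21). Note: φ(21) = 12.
By Euler: 11^{12} ≡ 1 (mod 21) since gcd(11, 21) = 1. 35 = 2×12 + 11. So 11^{35} ≡ 11^{11} ≡ 2 (mod 21)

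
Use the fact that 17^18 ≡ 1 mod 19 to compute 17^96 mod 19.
By Fermat: 17^{18} ≡ 1 mod 19. 96 = 5×18 + 6. So 17^{96} ≡ 17^{6} ≡ 7 mod 19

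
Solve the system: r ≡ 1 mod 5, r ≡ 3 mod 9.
M = 5 × 9 = 45. M₁ = 9, y₁ ≡ 4 mod 5. M₂ = 5, y₂ ≡ 2 mod 9. r = 1×9×4 + 3×5×2 ≡ 21 mod 45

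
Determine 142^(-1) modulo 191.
Since 191 is prime, by Fermat 142^(-1) ≡ 142^{189} ≡ 152 (mod 191). Verify: 142 × 152 = 21584 ≡ 1 (mod 191)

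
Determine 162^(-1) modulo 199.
Since 199 is prime, by Fermat 162^(-1) ≡ 162^{197} ≡ 43 (mod 199). Verify: 162 × 43 = 6966 ≡ 1 (mod 199)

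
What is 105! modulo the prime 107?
(106)! = (105)! × (106) ≡ -1 (mod 107). So (105)! ≡ -1 × (106)^(-1) ≡ (-1)×(-1) = 1 (mod 107)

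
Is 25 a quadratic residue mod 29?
By Euler's criterion: 25^{14} ≡ 1 mod 29. Since this equals 1, 25 is a QR.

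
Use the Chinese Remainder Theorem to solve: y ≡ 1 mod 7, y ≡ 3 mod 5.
M = 7 × 5 = 35. M₁ = 5, y₁ ≡ 3 mod 7. M₂ = 7, y₂ ≡ 3 mod 5. y = 1×5×3 + 3×7×3 ≡ 8 mod 35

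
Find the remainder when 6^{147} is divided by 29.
By Fermat: 6^{28} ≡ 1 (mod 29). 147 = 5×28 + 7. So 6^{147} ≡ 6^{7} ≡ 28 (mod 29)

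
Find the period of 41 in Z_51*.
Powers of 41 mod 51: 41^1≡41, 41^2≡49, 41^3≡20, 41^4≡4, 41^5≡11, 41^6≡43, 41^7≡29, 41^8≡16, 41^9≡44, 41^10≡19, 41^11≡14, 41^12≡13, 41^13≡23, 41^14≡25, 41^15≡5, 41^16≡1. So the order of 41 is 16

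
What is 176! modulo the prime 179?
(178)! = (176)! × (177) × (178) ≡ -1 (mod 179). So (176)! ≡ -1 × [(178)(177)]^(-1) ≡ 89 (mod 179)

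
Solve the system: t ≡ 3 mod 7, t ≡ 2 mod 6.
M = 7 × 6 = 42. M₁ = 6, y₁ ≡ 6 mod 7. M₂ = 7, y₂ ≡ 1 mod 6. t = 3×6×6 + 2×7×1 ≡ 38 mod 42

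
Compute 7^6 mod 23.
By repeated squaring mod 23: 7^{1}≡7, 7^{2}≡3, 7^{4}≡9. Then 7^{6} = 7^{4+2} ≡ 9 × 3 ≡ 4 mod 23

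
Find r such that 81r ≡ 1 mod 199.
Since 199 is prime, by Fermat 81^(-1) ≡ 81^{197} ≡ 86 mod 199. Verify: 81 × 86 = 6966 ≡ 1 mod 199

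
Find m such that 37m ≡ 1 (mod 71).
Since 71 is prime, by Fermat 37^(-1) ≡ 37^{69} ≡ 48 (mod 71). Verify: 37 × 48 = 1776 ≡ 1 (mod 71)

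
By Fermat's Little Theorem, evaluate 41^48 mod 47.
By Fermat: 41^{46} ≡ 1 (mod 47). So 41^{48} = 41^{46} · 41^{2} ≡ 41^{2} ≡ 36 (mod 47)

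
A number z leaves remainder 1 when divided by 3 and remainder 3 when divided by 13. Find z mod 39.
M = 3 × 13 = 39. M₁ = 13, y₁ ≡ 1 mod 3. M₂ = 3, y₂ ≡ 9 mod 13. z = 1×13×1 + 3×3×9 ≡ 16 mod 39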